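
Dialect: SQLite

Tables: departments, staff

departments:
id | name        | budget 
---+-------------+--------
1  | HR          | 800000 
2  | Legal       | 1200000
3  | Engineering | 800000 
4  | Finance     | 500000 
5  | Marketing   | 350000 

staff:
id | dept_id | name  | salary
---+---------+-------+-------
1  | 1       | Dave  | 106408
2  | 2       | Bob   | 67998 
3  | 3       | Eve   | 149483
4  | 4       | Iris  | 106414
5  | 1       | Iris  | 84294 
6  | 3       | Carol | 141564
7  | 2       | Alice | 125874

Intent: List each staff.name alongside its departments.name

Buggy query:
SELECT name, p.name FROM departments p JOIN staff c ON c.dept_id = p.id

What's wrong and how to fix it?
Bug: 'name' exists in both joined tables, so the database can't tell which one is meant

Fix: Qualify the column with its table alias (c.name)

Corrected query:
SELECT c.name, p.name FROM departments p JOIN staff c ON c.dept_id = p.id

Result:
name  | name       
------+------------
Dave  | HR         
Bob   | Legal      
Eve   | Engineering
Iris  | Finance    
Iris  | HR         
Carol | Engineering
Alice | Legal      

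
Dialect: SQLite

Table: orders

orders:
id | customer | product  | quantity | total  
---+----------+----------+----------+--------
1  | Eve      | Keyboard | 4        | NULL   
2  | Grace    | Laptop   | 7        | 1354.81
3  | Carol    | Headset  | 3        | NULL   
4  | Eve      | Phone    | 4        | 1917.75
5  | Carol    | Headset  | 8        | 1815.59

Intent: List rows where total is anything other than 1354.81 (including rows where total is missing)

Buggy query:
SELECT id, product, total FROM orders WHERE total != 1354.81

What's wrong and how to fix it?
Bug: 'total != 1354.81' is unknown when total is NULL, so NULL rows are silently excluded

Fix: Handle NULL separately with IS NULL alongside the inequality

Corrected query:
SELECT id, product, total FROM orders WHERE total != 1354.81 OR total IS NULL

Result:
id | product  | total  
---+----------+--------
1  | Keyboard | NULL   
3  | Headset  | NULL   
4  | Phone    | 1917.75
5  | Headset  | 1815.59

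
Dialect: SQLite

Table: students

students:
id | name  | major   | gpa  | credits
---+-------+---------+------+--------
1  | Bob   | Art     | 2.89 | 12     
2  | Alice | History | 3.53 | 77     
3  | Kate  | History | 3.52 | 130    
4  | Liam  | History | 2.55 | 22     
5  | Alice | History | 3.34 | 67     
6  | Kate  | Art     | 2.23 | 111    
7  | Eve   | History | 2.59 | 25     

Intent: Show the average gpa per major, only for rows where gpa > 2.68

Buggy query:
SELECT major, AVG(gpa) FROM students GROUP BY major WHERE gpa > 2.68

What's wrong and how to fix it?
Bug: WHERE cannot follow GROUP BY

Fix: Place WHERE between FROM and GROUP BY

Corrected query:
SELECT major, AVG(gpa) FROM students WHERE gpa > 2.68 GROUP BY major

Result:
major   | AVG(gpa)
--------+---------
Art     | 2.89    
History | 3.463333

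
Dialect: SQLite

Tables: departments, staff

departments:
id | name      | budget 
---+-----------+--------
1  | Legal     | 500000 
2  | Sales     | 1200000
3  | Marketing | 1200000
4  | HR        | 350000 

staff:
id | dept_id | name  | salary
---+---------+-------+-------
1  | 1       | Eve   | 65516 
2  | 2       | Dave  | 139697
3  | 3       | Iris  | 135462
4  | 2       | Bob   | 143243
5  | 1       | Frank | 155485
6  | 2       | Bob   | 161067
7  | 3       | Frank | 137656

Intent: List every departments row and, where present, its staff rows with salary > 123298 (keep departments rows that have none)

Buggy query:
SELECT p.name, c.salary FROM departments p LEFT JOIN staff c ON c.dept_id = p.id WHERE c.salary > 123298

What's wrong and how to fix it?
Bug: Filtering c.salary in WHERE discards the NULL rows produced by LEFT JOIN, turning it into an inner join

Fix: Move the right-table condition into the ON clause so unmatched parents are kept

Corrected query:
SELECT p.name, c.salary FROM departments p LEFT JOIN staff c ON c.dept_id = p.id AND c.salary > 123298

Result:
name      | salary
----------+-------
Legal     | 155485
Sales     | 139697
Sales     | 143243
Sales     | 161067
Marketing | 135462
Marketing | 137656
HR        | NULL  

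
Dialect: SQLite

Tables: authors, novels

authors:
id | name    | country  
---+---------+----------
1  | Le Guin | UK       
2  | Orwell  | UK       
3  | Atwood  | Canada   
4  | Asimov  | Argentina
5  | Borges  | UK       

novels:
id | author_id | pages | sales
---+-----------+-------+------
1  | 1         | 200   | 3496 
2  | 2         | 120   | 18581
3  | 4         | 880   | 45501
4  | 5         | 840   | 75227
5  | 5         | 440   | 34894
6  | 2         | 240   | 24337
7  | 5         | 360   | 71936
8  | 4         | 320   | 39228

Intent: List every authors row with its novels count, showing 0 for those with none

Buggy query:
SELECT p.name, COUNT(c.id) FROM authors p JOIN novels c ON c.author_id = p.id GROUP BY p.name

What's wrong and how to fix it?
Bug: An inner join excludes parents with zero children

Fix: Use LEFT JOIN so parents without children still appear (COUNT(c.id) gives 0)

Corrected query:
SELECT p.name, COUNT(c.id) FROM authors p LEFT JOIN novels c ON c.author_id = p.id GROUP BY p.name

Result:
name    | COUNT(c.id)
--------+------------
Asimov  | 2          
Atwood  | 0          
Borges  | 3          
Le Guin | 1          
Orwell  | 2          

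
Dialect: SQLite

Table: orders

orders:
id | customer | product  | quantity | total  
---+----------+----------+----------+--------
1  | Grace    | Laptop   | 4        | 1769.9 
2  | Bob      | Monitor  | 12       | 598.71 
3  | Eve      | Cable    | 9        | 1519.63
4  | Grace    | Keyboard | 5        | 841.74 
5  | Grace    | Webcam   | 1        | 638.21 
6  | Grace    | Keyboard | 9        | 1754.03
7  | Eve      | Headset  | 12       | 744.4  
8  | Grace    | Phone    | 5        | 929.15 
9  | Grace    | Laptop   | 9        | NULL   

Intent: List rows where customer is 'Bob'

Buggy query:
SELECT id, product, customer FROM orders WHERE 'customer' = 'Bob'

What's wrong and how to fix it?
Bug: 'customer' in single quotes is a string literal, not the column; the comparison is literal-vs-literal and never true

Fix: Remove the quotes around the column name (or use double quotes for an identifier)

Corrected query:
SELECT id, product, customer FROM orders WHERE customer = 'Bob'

Result:
id | product | customer
---+---------+---------
2  | Monitor | Bob     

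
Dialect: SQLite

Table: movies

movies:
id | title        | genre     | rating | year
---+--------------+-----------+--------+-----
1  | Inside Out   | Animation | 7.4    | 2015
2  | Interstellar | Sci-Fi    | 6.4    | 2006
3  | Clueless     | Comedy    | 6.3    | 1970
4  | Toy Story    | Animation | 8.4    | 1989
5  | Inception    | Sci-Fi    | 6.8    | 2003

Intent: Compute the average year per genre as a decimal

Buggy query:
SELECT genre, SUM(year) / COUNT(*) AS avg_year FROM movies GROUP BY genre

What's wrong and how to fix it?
Bug: Both operands are integers, so '/' performs integer division and truncates

Fix: Cast one side to REAL so the division keeps the fractional part

Corrected query:
SELECT genre, SUM(year) * 1.0 / COUNT(*) AS avg_year FROM movies GROUP BY genre

Result:
genre     | avg_year
----------+---------
Animation | 2002    
Comedy    | 1970    
Sci-Fi    | 2004.5  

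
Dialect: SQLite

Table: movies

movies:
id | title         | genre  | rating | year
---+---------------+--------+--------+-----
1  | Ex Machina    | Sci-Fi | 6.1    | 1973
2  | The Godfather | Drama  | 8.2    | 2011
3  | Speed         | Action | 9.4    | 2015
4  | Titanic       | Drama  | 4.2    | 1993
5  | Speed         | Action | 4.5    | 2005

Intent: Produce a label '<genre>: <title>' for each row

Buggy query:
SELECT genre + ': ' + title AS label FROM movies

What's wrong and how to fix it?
Bug: SQLite uses || for string concatenation; + coerces text to numbers (yielding 0)

Fix: Use the || operator for string concatenation

Corrected query:
SELECT genre || ': ' || title AS label FROM movies

Result:
label               
--------------------
Sci-Fi: Ex Machina  
Drama: The Godfather
Action: Speed       
Drama: Titanic      
Action: Speed       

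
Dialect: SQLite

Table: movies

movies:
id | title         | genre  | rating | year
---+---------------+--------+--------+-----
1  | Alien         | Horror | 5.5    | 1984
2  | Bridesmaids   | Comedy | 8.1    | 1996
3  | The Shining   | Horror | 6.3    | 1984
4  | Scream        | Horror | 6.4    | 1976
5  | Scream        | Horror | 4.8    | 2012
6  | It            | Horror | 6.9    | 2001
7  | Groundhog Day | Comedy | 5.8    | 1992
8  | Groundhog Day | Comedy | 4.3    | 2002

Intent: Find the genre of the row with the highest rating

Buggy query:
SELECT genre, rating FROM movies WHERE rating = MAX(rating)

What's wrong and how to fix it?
Bug: WHERE is evaluated per row; an aggregate over the whole table isn't defined there

Fix: Use a subquery: WHERE rating = (SELECT MAX(rating) FROM movies)

Corrected query:
SELECT genre, rating FROM movies WHERE rating = (SELECT MAX(rating) FROM movies)

Result:
genre  | rating
-------+-------
Comedy | 8.1   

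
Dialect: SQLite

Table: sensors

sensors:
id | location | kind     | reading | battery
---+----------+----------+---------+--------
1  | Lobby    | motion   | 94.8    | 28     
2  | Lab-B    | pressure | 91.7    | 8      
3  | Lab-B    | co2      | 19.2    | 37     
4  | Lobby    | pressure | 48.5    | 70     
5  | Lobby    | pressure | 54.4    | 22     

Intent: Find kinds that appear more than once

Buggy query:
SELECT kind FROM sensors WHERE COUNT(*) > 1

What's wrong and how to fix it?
Bug: COUNT(*) is an aggregate and cannot be used in WHERE

Fix: GROUP BY kind, then filter groups with HAVING COUNT(*) > 1

Corrected query:
SELECT kind FROM sensors GROUP BY kind HAVING COUNT(*) > 1

Result:
kind    
--------
pressure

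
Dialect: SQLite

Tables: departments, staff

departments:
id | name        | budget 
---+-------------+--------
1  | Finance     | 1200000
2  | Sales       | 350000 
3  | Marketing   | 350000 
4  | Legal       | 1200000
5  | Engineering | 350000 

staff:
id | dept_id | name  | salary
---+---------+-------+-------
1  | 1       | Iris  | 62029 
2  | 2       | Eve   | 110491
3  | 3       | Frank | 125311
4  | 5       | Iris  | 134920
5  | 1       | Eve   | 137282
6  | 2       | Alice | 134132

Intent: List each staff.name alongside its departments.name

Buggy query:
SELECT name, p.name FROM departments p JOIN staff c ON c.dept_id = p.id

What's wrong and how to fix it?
Bug: Both tables have a 'name' column; the unqualified reference is ambiguous

Fix: Prefix ambiguous columns with the table alias

Corrected query:
SELECT c.name, p.name FROM departments p JOIN staff c ON c.dept_id = p.id

Result:
name  | name       
------+------------
Iris  | Finance    
Eve   | Sales      
Frank | Marketing  
Iris  | Engineering
Eve   | Finance    
Alice | Sales      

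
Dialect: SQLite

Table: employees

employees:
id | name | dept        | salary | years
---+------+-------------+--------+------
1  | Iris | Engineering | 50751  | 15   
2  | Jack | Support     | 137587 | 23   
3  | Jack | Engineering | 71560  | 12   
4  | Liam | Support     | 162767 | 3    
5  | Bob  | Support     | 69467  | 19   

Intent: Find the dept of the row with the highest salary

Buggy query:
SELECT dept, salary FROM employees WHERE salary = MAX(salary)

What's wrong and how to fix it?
Bug: MAX(salary) is an aggregate and cannot be used directly in WHERE

Fix: Wrap MAX in a scalar subquery so WHERE compares against a single value

Corrected query:
SELECT dept, salary FROM employees WHERE salary = (SELECT MAX(salary) FROM employees)

Result:
dept    | salary
--------+-------
Support | 162767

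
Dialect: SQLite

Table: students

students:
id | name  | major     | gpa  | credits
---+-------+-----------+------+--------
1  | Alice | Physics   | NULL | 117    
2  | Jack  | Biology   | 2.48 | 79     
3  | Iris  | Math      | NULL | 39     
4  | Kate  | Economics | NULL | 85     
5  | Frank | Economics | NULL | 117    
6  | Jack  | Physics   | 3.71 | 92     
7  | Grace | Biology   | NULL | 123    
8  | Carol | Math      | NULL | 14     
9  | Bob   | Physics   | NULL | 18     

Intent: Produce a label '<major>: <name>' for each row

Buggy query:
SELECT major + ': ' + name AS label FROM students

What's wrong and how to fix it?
Bug: SQLite uses || for string concatenation; + coerces text to numbers (yielding 0)

Fix: Use the || operator for string concatenation

Corrected query:
SELECT major || ': ' || name AS label FROM students

Result:
label           
----------------
Physics: Alice  
Biology: Jack   
Math: Iris      
Economics: Kate 
Economics: Frank
Physics: Jack   
Biology: Grace  
Math: Carol     
Physics: Bob    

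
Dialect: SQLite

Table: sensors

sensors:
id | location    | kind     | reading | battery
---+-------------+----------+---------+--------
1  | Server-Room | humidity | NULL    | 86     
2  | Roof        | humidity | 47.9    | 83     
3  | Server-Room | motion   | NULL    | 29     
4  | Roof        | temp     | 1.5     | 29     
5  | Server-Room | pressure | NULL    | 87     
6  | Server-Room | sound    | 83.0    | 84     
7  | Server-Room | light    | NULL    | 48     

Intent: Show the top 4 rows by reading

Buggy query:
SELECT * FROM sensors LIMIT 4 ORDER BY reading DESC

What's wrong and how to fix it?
Bug: ORDER BY cannot follow LIMIT; LIMIT is the final clause

Fix: Swap the clauses: ORDER BY first, then LIMIT

Corrected query:
SELECT * FROM sensors ORDER BY reading DESC LIMIT 4

Result:
id | location    | kind     | reading | battery
---+-------------+----------+---------+--------
6  | Server-Room | sound    | 83      | 84     
2  | Roof        | humidity | 47.9    | 83     
4  | Roof        | temp     | 1.5     | 29     
1  | Server-Room | humidity | NULL    | 86     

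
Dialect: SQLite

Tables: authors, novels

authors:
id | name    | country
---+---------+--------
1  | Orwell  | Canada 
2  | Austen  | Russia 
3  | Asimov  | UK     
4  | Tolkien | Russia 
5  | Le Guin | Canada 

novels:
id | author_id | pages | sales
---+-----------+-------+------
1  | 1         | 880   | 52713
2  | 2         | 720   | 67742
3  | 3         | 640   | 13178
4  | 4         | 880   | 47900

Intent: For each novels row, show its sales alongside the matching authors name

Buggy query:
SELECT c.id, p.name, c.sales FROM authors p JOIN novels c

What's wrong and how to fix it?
Bug: Missing join condition: each novels row is matched to all authors rows instead of just its own

Fix: Specify the join condition linking the foreign key to the parent id

Corrected query:
SELECT c.id, p.name, c.sales FROM authors p JOIN novels c ON c.author_id = p.id

Result:
id | name    | sales
---+---------+------
1  | Orwell  | 52713
2  | Austen  | 67742
3  | Asimov  | 13178
4  | Tolkien | 47900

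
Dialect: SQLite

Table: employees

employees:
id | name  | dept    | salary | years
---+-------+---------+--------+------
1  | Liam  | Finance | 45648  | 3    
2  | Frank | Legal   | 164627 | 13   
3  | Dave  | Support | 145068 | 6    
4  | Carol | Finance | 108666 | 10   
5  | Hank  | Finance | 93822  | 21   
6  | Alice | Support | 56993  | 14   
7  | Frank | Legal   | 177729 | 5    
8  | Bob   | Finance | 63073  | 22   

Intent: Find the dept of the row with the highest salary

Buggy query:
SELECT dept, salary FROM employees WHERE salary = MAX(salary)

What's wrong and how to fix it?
Bug: WHERE is evaluated per row; an aggregate over the whole table isn't defined there

Fix: Use a subquery: WHERE salary = (SELECT MAX(salary) FROM employees)

Corrected query:
SELECT dept, salary FROM employees WHERE salary = (SELECT MAX(salary) FROM employees)

Result:
dept  | salary
------+-------
Legal | 177729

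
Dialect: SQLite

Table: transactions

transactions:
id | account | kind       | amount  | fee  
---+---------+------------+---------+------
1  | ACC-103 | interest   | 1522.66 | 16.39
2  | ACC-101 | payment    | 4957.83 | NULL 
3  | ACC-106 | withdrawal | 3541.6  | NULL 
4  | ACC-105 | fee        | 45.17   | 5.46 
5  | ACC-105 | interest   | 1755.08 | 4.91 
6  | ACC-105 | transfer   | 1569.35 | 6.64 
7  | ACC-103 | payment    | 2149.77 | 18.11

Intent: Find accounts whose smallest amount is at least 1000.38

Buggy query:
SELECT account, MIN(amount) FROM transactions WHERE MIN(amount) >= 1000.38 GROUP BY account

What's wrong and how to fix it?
Bug: Aggregates like MIN are computed per group after WHERE runs

Fix: Use HAVING for the per-group MIN condition

Corrected query:
SELECT account, MIN(amount) FROM transactions GROUP BY account HAVING MIN(amount) >= 1000.38

Result:
account | MIN(amount)
--------+------------
ACC-101 | 4957.83    
ACC-103 | 1522.66    
ACC-106 | 3541.6     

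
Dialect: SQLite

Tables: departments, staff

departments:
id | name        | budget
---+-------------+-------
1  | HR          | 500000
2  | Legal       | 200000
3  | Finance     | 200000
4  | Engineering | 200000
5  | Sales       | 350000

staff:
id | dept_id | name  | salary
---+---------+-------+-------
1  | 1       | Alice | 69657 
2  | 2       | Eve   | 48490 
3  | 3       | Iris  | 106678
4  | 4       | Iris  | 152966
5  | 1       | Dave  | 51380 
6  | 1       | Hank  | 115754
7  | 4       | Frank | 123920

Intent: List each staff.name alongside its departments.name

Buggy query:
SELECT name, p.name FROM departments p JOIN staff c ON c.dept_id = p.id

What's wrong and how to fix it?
Bug: 'name' exists in both joined tables, so the database can't tell which one is meant

Fix: Prefix ambiguous columns with the table alias

Corrected query:
SELECT c.name, p.name FROM departments p JOIN staff c ON c.dept_id = p.id

Result:
name  | name       
------+------------
Alice | HR         
Eve   | Legal      
Iris  | Finance    
Iris  | Engineering
Dave  | HR         
Hank  | HR         
Frank | Engineering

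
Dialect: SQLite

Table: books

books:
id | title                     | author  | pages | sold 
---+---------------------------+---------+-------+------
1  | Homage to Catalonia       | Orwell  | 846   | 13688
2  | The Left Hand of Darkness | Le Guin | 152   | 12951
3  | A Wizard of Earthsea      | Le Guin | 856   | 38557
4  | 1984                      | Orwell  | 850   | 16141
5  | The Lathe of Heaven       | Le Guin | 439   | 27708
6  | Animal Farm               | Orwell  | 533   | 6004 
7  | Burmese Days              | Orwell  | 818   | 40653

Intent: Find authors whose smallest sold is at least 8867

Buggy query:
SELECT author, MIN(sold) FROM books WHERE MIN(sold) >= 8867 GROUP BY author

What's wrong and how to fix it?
Bug: Aggregates like MIN are computed per group after WHERE runs

Fix: Replace WHERE with HAVING after the GROUP BY

Corrected query:
SELECT author, MIN(sold) FROM books GROUP BY author HAVING MIN(sold) >= 8867

Result:
author  | MIN(sold)
--------+----------
Le Guin | 12951    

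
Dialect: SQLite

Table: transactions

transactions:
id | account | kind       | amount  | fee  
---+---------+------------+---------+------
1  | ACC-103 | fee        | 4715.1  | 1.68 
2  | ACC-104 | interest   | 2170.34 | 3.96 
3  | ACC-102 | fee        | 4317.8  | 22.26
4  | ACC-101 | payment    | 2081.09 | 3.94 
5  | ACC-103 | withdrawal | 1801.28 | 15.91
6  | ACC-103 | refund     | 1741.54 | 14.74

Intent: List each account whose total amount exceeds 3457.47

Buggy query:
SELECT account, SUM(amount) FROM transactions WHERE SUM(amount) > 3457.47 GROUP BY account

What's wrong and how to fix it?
Bug: SUM(amount) is an aggregate, but WHERE filters rows before aggregation

Fix: Move the aggregate condition to a HAVING clause

Corrected query:
SELECT account, SUM(amount) FROM transactions GROUP BY account HAVING SUM(amount) > 3457.47

Result:
account | SUM(amount)
--------+------------
ACC-102 | 4317.8     
ACC-103 | 8257.92    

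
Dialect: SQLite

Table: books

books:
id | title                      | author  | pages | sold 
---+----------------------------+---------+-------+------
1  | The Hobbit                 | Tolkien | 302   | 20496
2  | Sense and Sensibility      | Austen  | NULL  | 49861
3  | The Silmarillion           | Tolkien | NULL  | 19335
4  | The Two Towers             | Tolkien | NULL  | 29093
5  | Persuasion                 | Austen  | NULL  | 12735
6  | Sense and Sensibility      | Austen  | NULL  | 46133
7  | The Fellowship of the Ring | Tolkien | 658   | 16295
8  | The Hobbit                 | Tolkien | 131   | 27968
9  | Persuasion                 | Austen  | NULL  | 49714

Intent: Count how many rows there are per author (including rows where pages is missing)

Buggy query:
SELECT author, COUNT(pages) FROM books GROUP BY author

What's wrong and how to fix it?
Bug: COUNT(column) counts non-NULL values only; rows with NULL pages aren't counted

Fix: Replace COUNT(pages) with COUNT(*)

Corrected query:
SELECT author, COUNT(*) FROM books GROUP BY author

Result:
author  | COUNT(*)
--------+---------
Austen  | 4       
Tolkien | 5       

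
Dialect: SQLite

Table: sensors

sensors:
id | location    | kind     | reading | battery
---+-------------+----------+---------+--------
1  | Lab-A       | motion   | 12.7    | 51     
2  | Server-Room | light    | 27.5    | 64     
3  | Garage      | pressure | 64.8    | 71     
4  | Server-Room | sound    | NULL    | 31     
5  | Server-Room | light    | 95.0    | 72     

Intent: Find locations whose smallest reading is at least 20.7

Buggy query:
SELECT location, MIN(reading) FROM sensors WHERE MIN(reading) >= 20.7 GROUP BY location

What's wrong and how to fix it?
Bug: Aggregates like MIN are computed per group after WHERE runs

Fix: Use HAVING for the per-group MIN condition

Corrected query:
SELECT location, MIN(reading) FROM sensors GROUP BY location HAVING MIN(reading) >= 20.7

Result:
location    | MIN(reading)
------------+-------------
Garage      | 64.8        
Server-Room | 27.5        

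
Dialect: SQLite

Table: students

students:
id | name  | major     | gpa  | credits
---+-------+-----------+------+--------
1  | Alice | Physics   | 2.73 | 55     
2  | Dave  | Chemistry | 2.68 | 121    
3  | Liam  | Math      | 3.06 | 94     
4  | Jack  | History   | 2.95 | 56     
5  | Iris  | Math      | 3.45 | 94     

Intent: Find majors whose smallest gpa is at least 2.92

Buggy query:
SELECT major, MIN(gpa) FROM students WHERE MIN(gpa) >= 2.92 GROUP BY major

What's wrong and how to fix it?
Bug: Aggregates like MIN are computed per group after WHERE runs

Fix: Use HAVING for the per-group MIN condition

Corrected query:
SELECT major, MIN(gpa) FROM students GROUP BY major HAVING MIN(gpa) >= 2.92

Result:
major   | MIN(gpa)
--------+---------
History | 2.95    
Math    | 3.06    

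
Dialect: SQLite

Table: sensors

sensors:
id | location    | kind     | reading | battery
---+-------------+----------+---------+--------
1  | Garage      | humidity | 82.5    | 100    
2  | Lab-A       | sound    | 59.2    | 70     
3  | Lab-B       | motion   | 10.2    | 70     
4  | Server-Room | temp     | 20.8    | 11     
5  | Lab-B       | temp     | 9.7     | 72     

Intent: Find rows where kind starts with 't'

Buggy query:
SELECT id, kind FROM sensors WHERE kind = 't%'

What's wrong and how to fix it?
Bug: Wildcards only work with LIKE; '=' treats '%' as a literal character

Fix: Replace '=' with LIKE so 't%' is treated as a pattern

Corrected query:
SELECT id, kind FROM sensors WHERE kind LIKE 't%'

Result:
id | kind
---+-----
4  | temp
5  | temp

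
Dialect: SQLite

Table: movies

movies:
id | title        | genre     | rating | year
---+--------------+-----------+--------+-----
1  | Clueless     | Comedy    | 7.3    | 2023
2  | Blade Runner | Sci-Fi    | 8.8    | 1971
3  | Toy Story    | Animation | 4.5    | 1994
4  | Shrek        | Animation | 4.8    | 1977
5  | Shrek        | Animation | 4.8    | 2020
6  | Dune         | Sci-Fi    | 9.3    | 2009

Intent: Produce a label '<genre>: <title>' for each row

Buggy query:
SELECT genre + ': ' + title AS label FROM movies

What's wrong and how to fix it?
Bug: SQLite uses || for string concatenation; + coerces text to numbers (yielding 0)

Fix: Replace + with || to concatenate text

Corrected query:
SELECT genre || ': ' || title AS label FROM movies

Result:
label               
--------------------
Comedy: Clueless    
Sci-Fi: Blade Runner
Animation: Toy Story
Animation: Shrek    
Animation: Shrek    
Sci-Fi: Dune        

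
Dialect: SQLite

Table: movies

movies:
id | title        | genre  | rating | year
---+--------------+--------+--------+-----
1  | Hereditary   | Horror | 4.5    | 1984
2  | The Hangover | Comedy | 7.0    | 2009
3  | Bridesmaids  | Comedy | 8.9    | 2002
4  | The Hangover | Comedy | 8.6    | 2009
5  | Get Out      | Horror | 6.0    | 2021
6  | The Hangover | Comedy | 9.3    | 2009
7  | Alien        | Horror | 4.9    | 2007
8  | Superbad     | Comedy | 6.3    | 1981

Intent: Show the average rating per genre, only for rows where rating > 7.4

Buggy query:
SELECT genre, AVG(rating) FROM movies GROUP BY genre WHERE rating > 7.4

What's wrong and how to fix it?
Bug: Row-level WHERE must come before GROUP BY in the clause order

Fix: Place WHERE between FROM and GROUP BY

Corrected query:
SELECT genre, AVG(rating) FROM movies WHERE rating > 7.4 GROUP BY genre

Result:
genre  | AVG(rating)
-------+------------
Comedy | 8.933333   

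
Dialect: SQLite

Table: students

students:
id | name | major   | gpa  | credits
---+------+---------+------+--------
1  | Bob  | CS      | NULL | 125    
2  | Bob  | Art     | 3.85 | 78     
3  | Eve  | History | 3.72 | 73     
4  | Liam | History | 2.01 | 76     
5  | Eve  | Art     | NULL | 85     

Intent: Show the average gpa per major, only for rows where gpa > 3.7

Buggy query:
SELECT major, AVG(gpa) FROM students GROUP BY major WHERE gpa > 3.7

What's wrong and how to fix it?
Bug: Row-level WHERE must come before GROUP BY in the clause order

Fix: Place WHERE between FROM and GROUP BY

Corrected query:
SELECT major, AVG(gpa) FROM students WHERE gpa > 3.7 GROUP BY major

Result:
major   | AVG(gpa)
--------+---------
Art     | 3.85    
History | 3.72    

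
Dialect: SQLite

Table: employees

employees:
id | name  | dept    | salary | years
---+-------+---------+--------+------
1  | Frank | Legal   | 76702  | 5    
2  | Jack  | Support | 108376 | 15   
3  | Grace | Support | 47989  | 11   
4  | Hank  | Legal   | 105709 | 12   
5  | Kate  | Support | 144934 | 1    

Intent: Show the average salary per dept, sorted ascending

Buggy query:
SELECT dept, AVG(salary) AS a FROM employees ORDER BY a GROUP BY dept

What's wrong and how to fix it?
Bug: ORDER BY appears before GROUP BY; SQL clause order requires GROUP BY first

Fix: Move ORDER BY to the end, after GROUP BY

Corrected query:
SELECT dept, AVG(salary) AS a FROM employees GROUP BY dept ORDER BY a

Result:
dept    | a      
--------+--------
Legal   | 91205.5
Support | 100433 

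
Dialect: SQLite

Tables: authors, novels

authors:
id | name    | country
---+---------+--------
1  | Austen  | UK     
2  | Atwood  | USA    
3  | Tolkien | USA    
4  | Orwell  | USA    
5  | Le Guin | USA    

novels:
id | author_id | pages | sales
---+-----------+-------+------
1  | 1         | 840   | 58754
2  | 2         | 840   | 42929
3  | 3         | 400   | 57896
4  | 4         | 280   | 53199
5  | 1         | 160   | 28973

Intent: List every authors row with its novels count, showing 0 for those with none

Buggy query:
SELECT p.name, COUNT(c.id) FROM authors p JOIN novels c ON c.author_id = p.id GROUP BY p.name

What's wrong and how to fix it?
Bug: INNER JOIN drops authors rows that have no matching novels rows

Fix: Switch to LEFT JOIN to retain unmatched parent rows

Corrected query:
SELECT p.name, COUNT(c.id) FROM authors p LEFT JOIN novels c ON c.author_id = p.id GROUP BY p.name

Result:
name    | COUNT(c.id)
--------+------------
Atwood  | 1          
Austen  | 2          
Le Guin | 0          
Orwell  | 1          
Tolkien | 1          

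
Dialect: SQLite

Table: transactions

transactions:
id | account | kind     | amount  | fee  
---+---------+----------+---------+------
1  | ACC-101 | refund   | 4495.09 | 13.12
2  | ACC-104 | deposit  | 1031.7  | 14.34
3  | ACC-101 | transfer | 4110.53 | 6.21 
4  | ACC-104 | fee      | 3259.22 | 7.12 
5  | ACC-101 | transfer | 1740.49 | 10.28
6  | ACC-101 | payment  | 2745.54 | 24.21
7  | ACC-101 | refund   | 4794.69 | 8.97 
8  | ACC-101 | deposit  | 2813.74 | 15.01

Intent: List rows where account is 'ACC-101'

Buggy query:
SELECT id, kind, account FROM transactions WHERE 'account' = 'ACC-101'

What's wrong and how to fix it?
Bug: 'account' in single quotes is a string literal, not the column; the comparison is literal-vs-literal and never true

Fix: Remove the quotes around the column name (or use double quotes for an identifier)

Corrected query:
SELECT id, kind, account FROM transactions WHERE account = 'ACC-101'

Result:
id | kind     | account
---+----------+--------
1  | refund   | ACC-101
3  | transfer | ACC-101
5  | transfer | ACC-101
6  | payment  | ACC-101
7  | refund   | ACC-101
8  | deposit  | ACC-101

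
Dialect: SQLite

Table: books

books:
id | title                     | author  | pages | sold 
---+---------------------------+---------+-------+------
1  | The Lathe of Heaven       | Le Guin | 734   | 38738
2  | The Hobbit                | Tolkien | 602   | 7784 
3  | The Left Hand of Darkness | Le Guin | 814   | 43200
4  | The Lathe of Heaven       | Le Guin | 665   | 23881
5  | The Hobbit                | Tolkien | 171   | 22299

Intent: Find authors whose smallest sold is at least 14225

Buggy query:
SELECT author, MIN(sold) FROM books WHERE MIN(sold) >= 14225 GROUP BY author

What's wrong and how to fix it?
Bug: Aggregates like MIN are computed per group after WHERE runs

Fix: Use HAVING for the per-group MIN condition

Corrected query:
SELECT author, MIN(sold) FROM books GROUP BY author HAVING MIN(sold) >= 14225

Result:
author  | MIN(sold)
--------+----------
Le Guin | 23881    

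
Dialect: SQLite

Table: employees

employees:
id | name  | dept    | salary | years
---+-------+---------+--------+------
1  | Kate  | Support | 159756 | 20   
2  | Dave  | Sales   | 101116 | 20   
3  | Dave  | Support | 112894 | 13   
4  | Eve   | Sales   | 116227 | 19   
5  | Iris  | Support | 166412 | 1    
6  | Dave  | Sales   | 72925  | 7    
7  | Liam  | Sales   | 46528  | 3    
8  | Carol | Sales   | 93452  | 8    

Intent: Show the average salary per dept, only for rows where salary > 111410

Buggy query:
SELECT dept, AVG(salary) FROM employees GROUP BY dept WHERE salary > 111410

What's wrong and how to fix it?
Bug: Row-level WHERE must come before GROUP BY in the clause order

Fix: Place WHERE between FROM and GROUP BY

Corrected query:
SELECT dept, AVG(salary) FROM employees WHERE salary > 111410 GROUP BY dept

Result:
dept    | AVG(salary)
--------+------------
Sales   | 116227     
Support | 146354     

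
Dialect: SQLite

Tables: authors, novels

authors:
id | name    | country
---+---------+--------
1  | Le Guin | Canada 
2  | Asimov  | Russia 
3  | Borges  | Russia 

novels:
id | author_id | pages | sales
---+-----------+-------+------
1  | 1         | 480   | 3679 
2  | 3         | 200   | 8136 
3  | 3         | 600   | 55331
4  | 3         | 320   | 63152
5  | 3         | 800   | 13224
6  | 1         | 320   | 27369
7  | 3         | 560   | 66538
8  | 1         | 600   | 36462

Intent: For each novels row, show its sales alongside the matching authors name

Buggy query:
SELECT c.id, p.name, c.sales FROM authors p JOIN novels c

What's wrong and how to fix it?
Bug: Missing join condition: each novels row is matched to all authors rows instead of just its own

Fix: Specify the join condition linking the foreign key to the parent id

Corrected query:
SELECT c.id, p.name, c.sales FROM authors p JOIN novels c ON c.author_id = p.id

Result:
id | name    | sales
---+---------+------
1  | Le Guin | 3679 
2  | Borges  | 8136 
3  | Borges  | 55331
4  | Borges  | 63152
5  | Borges  | 13224
6  | Le Guin | 27369
7  | Borges  | 66538
8  | Le Guin | 36462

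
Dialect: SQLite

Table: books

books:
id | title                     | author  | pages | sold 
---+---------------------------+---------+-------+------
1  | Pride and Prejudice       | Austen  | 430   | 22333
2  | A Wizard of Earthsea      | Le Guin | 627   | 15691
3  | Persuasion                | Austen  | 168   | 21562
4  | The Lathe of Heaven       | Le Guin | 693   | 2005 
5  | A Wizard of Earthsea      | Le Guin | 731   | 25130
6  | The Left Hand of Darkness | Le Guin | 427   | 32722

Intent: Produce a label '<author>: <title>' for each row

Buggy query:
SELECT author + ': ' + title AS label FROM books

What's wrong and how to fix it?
Bug: SQLite uses || for string concatenation; + coerces text to numbers (yielding 0)

Fix: Use the || operator for string concatenation

Corrected query:
SELECT author || ': ' || title AS label FROM books

Result:
label                             
----------------------------------
Austen: Pride and Prejudice       
Le Guin: A Wizard of Earthsea     
Austen: Persuasion                
Le Guin: The Lathe of Heaven      
Le Guin: A Wizard of Earthsea     
Le Guin: The Left Hand of Darkness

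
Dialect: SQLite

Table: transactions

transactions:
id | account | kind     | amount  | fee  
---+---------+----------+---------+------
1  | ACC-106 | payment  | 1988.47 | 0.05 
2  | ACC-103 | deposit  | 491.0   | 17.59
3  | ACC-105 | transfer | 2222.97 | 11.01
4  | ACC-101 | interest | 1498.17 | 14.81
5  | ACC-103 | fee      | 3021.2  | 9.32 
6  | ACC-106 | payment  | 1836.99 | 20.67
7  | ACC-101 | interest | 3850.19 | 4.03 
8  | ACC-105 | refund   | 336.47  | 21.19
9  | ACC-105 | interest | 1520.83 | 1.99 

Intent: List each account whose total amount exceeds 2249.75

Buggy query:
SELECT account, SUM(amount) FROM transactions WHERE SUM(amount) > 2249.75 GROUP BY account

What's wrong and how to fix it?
Bug: SUM(amount) is an aggregate, but WHERE filters rows before aggregation

Fix: Use HAVING (which filters groups after aggregation) instead of WHERE

Corrected query:
SELECT account, SUM(amount) FROM transactions GROUP BY account HAVING SUM(amount) > 2249.75

Result:
account | SUM(amount)
--------+------------
ACC-101 | 5348.36    
ACC-103 | 3512.2     
ACC-105 | 4080.27    
ACC-106 | 3825.46    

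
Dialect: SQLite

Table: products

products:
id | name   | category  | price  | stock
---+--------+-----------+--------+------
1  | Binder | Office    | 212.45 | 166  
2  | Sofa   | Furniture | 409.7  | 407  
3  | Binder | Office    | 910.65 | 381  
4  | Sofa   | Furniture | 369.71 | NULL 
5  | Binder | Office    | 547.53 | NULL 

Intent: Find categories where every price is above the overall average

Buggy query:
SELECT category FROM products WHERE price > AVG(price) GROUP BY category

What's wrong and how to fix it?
Bug: AVG() is an aggregate; it can't sit directly in WHERE

Fix: Compute the overall average in a scalar subquery and compare each group's MIN against it in HAVING

Corrected query:
SELECT category FROM products GROUP BY category HAVING MIN(price) > (SELECT AVG(price) FROM products)

Result:
(no rows)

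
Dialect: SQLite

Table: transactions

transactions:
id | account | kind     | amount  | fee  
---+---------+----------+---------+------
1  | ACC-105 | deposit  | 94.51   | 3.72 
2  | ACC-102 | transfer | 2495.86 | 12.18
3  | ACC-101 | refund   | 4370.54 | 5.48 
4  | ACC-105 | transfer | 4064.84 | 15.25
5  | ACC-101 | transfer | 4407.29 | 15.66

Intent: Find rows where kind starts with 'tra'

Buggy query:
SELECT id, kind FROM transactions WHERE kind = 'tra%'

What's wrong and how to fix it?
Bug: Wildcards only work with LIKE; '=' treats '%' as a literal character

Fix: Use LIKE for wildcard pattern matching

Corrected query:
SELECT id, kind FROM transactions WHERE kind LIKE 'tra%'

Result:
id | kind    
---+---------
2  | transfer
4  | transfer
5  | transfer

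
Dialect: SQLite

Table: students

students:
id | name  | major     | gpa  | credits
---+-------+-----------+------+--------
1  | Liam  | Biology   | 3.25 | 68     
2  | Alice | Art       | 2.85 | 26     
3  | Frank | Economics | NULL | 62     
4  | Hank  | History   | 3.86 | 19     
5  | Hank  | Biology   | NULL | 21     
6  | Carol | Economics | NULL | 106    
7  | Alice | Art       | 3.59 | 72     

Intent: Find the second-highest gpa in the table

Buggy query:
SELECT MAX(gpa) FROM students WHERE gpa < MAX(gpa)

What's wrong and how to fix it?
Bug: MAX(gpa) on the right of the comparison is an aggregate-in-WHERE error

Fix: Put the inner MAX in a scalar subquery

Corrected query:
SELECT MAX(gpa) FROM students WHERE gpa < (SELECT MAX(gpa) FROM students)

Result:
MAX(gpa)
--------
3.59    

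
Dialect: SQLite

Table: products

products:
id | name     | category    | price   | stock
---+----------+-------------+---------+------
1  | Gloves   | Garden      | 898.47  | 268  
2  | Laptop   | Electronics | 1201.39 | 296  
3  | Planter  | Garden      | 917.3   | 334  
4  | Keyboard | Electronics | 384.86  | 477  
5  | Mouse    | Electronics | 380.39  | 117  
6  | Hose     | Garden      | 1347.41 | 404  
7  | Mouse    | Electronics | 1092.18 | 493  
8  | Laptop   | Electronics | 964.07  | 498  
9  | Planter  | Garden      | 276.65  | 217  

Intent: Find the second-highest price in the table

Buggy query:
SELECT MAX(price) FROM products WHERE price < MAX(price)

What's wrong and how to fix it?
Bug: The inner MAX is an aggregate inside WHERE, which is not allowed

Fix: Compute the overall MAX in a subquery, then take MAX of rows below it

Corrected query:
SELECT MAX(price) FROM products WHERE price < (SELECT MAX(price) FROM products)

Result:
MAX(price)
----------
1201.39   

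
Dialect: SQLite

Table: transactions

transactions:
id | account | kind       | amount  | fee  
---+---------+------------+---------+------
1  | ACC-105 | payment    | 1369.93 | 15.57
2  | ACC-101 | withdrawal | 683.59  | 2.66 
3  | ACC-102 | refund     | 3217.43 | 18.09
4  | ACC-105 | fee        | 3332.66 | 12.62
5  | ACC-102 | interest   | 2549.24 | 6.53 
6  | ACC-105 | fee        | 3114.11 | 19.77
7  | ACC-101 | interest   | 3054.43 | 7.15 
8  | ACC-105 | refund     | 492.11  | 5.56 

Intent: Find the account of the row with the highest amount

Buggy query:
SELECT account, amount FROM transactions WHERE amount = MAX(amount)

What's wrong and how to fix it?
Bug: MAX(amount) is an aggregate and cannot be used directly in WHERE

Fix: Use a subquery: WHERE amount = (SELECT MAX(amount) FROM transactions)

Corrected query:
SELECT account, amount FROM transactions WHERE amount = (SELECT MAX(amount) FROM transactions)

Result:
account | amount 
--------+--------
ACC-105 | 3332.66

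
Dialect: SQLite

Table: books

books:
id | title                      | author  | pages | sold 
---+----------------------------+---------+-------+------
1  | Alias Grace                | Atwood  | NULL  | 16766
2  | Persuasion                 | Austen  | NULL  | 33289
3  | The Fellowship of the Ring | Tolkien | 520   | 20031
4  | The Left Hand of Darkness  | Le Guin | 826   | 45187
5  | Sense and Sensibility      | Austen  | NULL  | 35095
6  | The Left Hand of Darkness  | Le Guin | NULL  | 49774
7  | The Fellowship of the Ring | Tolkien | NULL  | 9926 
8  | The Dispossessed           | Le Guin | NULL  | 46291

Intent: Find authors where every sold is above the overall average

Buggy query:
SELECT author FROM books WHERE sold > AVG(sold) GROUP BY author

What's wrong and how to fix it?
Bug: AVG() is an aggregate; it can't sit directly in WHERE

Fix: Use a subquery for AVG and a HAVING MIN(...) filter so the condition holds for every row in the group

Corrected query:
SELECT author FROM books GROUP BY author HAVING MIN(sold) > (SELECT AVG(sold) FROM books)

Result:
author 
-------
Austen 
Le Guin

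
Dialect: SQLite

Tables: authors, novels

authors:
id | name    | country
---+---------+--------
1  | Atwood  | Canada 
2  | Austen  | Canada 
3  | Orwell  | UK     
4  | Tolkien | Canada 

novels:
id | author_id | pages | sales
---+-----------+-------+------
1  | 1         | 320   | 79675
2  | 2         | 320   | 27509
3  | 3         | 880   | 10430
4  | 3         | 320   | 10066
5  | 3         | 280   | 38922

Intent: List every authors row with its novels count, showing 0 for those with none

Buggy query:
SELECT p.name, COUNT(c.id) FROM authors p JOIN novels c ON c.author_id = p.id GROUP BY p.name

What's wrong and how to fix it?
Bug: INNER JOIN drops authors rows that have no matching novels rows

Fix: Use LEFT JOIN so parents without children still appear (COUNT(c.id) gives 0)

Corrected query:
SELECT p.name, COUNT(c.id) FROM authors p LEFT JOIN novels c ON c.author_id = p.id GROUP BY p.name

Result:
name    | COUNT(c.id)
--------+------------
Atwood  | 1          
Austen  | 1          
Orwell  | 3          
Tolkien | 0          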